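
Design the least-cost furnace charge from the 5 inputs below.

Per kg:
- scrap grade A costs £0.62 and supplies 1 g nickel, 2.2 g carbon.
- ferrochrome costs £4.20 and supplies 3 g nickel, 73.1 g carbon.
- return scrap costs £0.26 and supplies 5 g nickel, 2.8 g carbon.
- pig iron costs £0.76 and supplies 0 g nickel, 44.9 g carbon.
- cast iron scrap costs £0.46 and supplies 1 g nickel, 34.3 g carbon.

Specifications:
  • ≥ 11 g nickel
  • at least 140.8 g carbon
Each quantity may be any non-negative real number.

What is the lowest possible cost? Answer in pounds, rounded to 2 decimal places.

£2.20

Let x1 = kg of scrap grade A, x2 = kg of ferrochrome, x3 = kg of return scrap, x4 = kg of pig iron, x5 = kg of cast iron scrap.
min 0.62x1 + 4.2x2 + 0.26x3 + 0.76x4 + 0.46x5 with:
  1x1 + 3x2 + 5x3 + 1x5 ≥ 11   (nickel)
  2.2x1 + 73.1x2 + 2.8x3 + 44.9x4 + 34.3x5 ≥ 140.8   (carbon)
  x1, x2, x3, x4, x5 ≥ 0.
The cheapest feasible vertex uses only return scrap, cast iron scrap; scrap grade A, ferrochrome, pig iron are not used. The nickel and carbon requirements are met with equality.
Optimal quantities: return scrap = 1.402 kg, cast iron scrap = 3.991 kg.
Total cost: 0.26·1.402 + 0.46·3.991 = 2.2004.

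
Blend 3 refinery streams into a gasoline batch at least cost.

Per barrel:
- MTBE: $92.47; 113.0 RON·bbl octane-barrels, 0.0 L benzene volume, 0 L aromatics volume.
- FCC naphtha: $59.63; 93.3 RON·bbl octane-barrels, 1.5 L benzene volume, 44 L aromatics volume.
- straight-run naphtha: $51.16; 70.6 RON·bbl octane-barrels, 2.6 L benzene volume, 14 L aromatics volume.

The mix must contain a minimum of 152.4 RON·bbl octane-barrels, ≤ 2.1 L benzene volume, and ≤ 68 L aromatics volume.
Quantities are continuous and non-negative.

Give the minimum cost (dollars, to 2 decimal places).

Let x1 = barrels of MTBE, x2 = barrels of FCC naphtha, x3 = barrels of straight-run naphtha.
Minimize 92.47x1 + 59.63x2 + 51.16x3 subject to:
  113x1 + 93.3x2 + 70.6x3 ≥ 152.4   (octane-barrels)
  1.5x2 + 2.6x3 ≤ 2.1   (benzene volume)
  44x2 + 14x3 ≤ 68   (aromatics volume)
  x1, x2, x3 ≥ 0.
The minimum-cost mix takes nothing from straight-run naphtha — only MTBE, FCC naphtha. The octane-barrels and benzene volume requirements are met with equality.
That vertex is x1 = 0.1927, x2 = 1.4.
Hence cost = 92.47·0.1927 + 59.63·1.4 = $101.3010.

$101.30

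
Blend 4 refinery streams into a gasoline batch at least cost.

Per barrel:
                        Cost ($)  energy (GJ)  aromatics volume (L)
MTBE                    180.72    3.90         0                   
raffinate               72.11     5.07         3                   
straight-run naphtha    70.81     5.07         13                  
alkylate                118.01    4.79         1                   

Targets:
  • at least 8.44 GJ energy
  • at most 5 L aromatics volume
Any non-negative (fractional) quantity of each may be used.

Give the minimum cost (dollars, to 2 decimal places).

$120.04

Let x1 = barrels of MTBE, x2 = barrels of raffinate, x3 = barrels of straight-run naphtha, x4 = barrels of alkylate.
min 180.72x1 + 72.11x2 + 70.81x3 + 118.01x4 with:
  3.9x1 + 5.07x2 + 5.07x3 + 4.79x4 ≥ 8.44   (energy)
  3x2 + 13x3 + 1x4 ≤ 5   (aromatics volume)
  x1, x2, x3, x4 ≥ 0.
The minimum-cost mix takes nothing from MTBE, alkylate — only raffinate, straight-run naphtha. Binding constraints: energy and aromatics volume.
So raffinate = 1.6641 barrels, straight-run naphtha = 0.00059172 barrels.
Total cost: 72.11·1.6641 + 70.81·0.00059172 = 120.0402.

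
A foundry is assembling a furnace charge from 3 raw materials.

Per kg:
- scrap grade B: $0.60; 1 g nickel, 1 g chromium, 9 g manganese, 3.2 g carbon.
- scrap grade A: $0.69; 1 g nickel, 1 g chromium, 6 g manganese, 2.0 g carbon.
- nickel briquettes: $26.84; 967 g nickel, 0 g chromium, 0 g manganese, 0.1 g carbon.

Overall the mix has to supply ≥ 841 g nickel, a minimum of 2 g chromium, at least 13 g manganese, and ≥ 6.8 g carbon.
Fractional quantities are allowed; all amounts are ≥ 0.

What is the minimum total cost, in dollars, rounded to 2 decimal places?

$24.54

This is a linear program. Let x1 = kg of scrap grade B, x2 = kg of scrap grade A, x3 = kg of nickel briquettes.
min 0.6x1 + 0.69x2 + 26.84x3 with:
  1x1 + 1x2 + 967x3 ≥ 841   (nickel)
  1x1 + 1x2 ≥ 2   (chromium)
  9x1 + 6x2 ≥ 13   (manganese)
  3.2x1 + 2x2 + 0.1x3 ≥ 6.8   (carbon)
  x1, x2, x3 ≥ 0.
The cheapest feasible vertex uses only scrap grade B, nickel briquettes; scrap grade A is not used. Binding constraints: nickel and carbon.
Solving gives x1 = 2.098, x3 = 0.8675.
Objective = 0.6·2.098 + 26.84·0.8675 = 24.5425.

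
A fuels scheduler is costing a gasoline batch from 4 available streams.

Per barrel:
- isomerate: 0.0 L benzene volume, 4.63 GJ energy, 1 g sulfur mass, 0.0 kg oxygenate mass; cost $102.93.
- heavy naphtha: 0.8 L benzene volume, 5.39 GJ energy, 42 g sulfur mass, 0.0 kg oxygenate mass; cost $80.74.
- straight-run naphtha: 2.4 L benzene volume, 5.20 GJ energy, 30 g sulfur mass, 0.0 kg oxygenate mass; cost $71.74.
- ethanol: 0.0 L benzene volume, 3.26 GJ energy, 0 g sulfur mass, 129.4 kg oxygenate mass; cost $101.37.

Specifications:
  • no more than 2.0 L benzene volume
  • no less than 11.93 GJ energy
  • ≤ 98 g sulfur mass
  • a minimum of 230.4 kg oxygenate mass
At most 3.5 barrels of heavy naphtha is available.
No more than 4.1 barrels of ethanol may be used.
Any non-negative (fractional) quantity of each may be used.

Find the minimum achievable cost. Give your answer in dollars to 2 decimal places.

Set it up as a linear program. Let x1 = barrels of isomerate, x2 = barrels of heavy naphtha, x3 = barrels of straight-run naphtha, x4 = barrels of ethanol.
Minimize 102.93x1 + 80.74x2 + 71.74x3 + 101.37x4 subject to:
  0.8x2 + 2.4x3 ≤ 2   (benzene volume)
  4.63x1 + 5.39x2 + 5.2x3 + 3.26x4 ≥ 11.93   (energy)
  1x1 + 42x2 + 30x3 ≤ 98   (sulfur mass)
  129.4x4 ≥ 230.4   (oxygenate mass)
  x2 ≤ 3.5
  x4 ≤ 4.1
  x1, x2, x3, x4 ≥ 0.
The optimal basis is {heavy naphtha, straight-run naphtha, ethanol}; isomerate drops out. There the benzene volume, energy, oxygenate mass constraints are tight.
Solving gives x2 = 0.490106, x3 = 0.669965, x4 = 1.78053.
Hence cost = 80.74·0.490106 + 71.74·0.669965 + 101.37·1.78053 = $268.1268.

$268.13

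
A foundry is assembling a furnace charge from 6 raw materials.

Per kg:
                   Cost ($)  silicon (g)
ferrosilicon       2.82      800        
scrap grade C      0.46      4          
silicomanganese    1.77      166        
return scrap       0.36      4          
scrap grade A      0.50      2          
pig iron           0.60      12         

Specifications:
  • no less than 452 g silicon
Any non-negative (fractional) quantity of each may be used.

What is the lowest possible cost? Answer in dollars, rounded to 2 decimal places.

$1.59

Treat it as an LP. Let x1 = kg of ferrosilicon, x2 = kg of scrap grade C, x3 = kg of silicomanganese, x4 = kg of return scrap, x5 = kg of scrap grade A, x6 = kg of pig iron.
min 2.82x1 + 0.46x2 + 1.77x3 + 0.36x4 + 0.5x5 + 0.6x6 with:
  800x1 + 4x2 + 166x3 + 4x4 + 2x5 + 12x6 ≥ 452   (silicon)
  x1, x2, x3, x4, x5, x6 ≥ 0.
At the optimum only ferrosilicon is positive (scrap grade C, silicomanganese, return scrap, scrap grade A, pig iron = 0). Binding constraint: silicon.
Optimal quantities: ferrosilicon = 0.565 kg.
Total cost: 2.82·0.565 = 1.5933.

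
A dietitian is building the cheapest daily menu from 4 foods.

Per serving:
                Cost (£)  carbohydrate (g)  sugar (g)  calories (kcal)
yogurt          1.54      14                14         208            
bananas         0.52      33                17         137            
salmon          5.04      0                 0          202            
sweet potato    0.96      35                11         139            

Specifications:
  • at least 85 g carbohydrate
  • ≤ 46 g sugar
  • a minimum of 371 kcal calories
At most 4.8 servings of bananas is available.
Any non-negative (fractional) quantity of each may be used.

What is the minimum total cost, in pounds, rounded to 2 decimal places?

£1.41

Set it up as a linear program. Let x1 = servings of yogurt, x2 = servings of bananas, x3 = servings of salmon, x4 = servings of sweet potato.
min 1.54x1 + 0.52x2 + 5.04x3 + 0.96x4 subject to:
  14x1 + 33x2 + 35x4 ≥ 85   (carbohydrate)
  14x1 + 17x2 + 11x4 ≤ 46   (sugar)
  208x1 + 137x2 + 202x3 + 139x4 ≥ 371   (calories)
  x2 ≤ 4.8
  x1, x2, x3, x4 ≥ 0.
The optimal basis is {yogurt, bananas}; salmon, sweet potato drop out. There the sugar and calories constraints are tight.
So yogurt = 0.00309 servings, bananas = 2.703 servings.
Hence cost = 1.54·0.00309 + 0.52·2.703 = £1.4103.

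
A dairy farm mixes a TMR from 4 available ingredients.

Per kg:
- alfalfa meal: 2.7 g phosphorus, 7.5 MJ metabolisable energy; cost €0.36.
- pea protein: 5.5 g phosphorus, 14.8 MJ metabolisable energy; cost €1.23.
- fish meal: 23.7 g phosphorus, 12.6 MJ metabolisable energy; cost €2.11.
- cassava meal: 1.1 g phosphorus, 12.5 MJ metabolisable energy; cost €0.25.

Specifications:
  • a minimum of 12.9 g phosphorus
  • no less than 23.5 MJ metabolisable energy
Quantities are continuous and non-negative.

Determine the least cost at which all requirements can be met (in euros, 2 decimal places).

€1.36

Let x1 = kg of alfalfa meal, x2 = kg of pea protein, x3 = kg of fish meal, x4 = kg of cassava meal.
min 0.36x1 + 1.23x2 + 2.11x3 + 0.25x4 with:
  2.7x1 + 5.5x2 + 23.7x3 + 1.1x4 ≥ 12.9   (phosphorus)
  7.5x1 + 14.8x2 + 12.6x3 + 12.5x4 ≥ 23.5   (metabolisable energy)
  x1, x2, x3, x4 ≥ 0.
At the optimum only fish meal, cassava meal are positive (alfalfa meal, pea protein = 0). Binding constraints: phosphorus and metabolisable energy.
That vertex is x3 = 0.4795, x4 = 1.397.
Cost = 2.11·0.4795 + 0.25·1.397 = 1.3610.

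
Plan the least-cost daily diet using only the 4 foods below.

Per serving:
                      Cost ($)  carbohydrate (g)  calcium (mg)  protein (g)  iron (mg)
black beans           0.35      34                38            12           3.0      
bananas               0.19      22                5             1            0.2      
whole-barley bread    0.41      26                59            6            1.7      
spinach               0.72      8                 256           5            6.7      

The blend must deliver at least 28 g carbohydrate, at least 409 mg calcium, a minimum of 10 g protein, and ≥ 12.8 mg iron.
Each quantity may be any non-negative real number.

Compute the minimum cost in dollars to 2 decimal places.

Let x1 = servings of black beans, x2 = servings of bananas, x3 = servings of whole-barley bread, x4 = servings of spinach.
Minimize 0.35x1 + 0.19x2 + 0.41x3 + 0.72x4 subject to:
  34x1 + 22x2 + 26x3 + 8x4 ≥ 28   (carbohydrate)
  38x1 + 5x2 + 59x3 + 256x4 ≥ 409   (calcium)
  12x1 + 1x2 + 6x3 + 5x4 ≥ 10   (protein)
  3x1 + 0.2x2 + 1.7x3 + 6.7x4 ≥ 12.8   (iron)
  x1, x2, x3, x4 ≥ 0.
The optimal basis is {black beans, spinach}; bananas, whole-barley bread drop out. Binding constraints: carbohydrate and iron.
Optimal quantities: black beans = 0.4181 servings, spinach = 1.723 servings.
Total cost: 0.35·0.4181 + 0.72·1.723 = 1.3869.

$1.39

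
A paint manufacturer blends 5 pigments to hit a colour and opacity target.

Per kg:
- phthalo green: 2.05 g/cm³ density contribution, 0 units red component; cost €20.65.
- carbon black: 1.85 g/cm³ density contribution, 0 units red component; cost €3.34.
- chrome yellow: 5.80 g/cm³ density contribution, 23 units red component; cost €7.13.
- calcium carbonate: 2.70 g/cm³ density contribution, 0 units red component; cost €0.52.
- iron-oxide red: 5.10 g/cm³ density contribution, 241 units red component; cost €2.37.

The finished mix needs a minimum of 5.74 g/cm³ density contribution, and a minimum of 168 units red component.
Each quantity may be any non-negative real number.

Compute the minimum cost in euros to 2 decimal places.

Let x1 = kg of phthalo green, x2 = kg of carbon black, x3 = kg of chrome yellow, x4 = kg of calcium carbonate, x5 = kg of iron-oxide red.
Minimize 20.65x1 + 3.34x2 + 7.13x3 + 0.52x4 + 2.37x5 subject to:
  2.05x1 + 1.85x2 + 5.8x3 + 2.7x4 + 5.1x5 ≥ 5.74   (density contribution)
  23x3 + 241x5 ≥ 168   (red component)
  x1, x2, x3, x4, x5 ≥ 0.
The cheapest feasible vertex uses only calcium carbonate, iron-oxide red; phthalo green, carbon black, chrome yellow are not used. The density contribution and red component requirements are met with equality.
That vertex is x4 = 0.8092, x5 = 0.6971.
Cost = 0.52·0.8092 + 2.37·0.6971 = 2.0729.

€2.07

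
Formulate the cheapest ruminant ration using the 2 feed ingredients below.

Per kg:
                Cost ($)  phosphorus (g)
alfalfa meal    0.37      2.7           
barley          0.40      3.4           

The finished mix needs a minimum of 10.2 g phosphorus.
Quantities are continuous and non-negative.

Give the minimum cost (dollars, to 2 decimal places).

Set it up as a linear program. Let x1 = kg of alfalfa meal, x2 = kg of barley.
Minimise 0.37x1 + 0.4x2 subject to:
  2.7x1 + 3.4x2 ≥ 10.2   (phosphorus)
  x1, x2 ≥ 0.
The minimum-cost mix takes nothing from alfalfa meal — only barley. Binding constraint: phosphorus.
That vertex is x2 = 3.
Objective = 0.4·3 = 1.2000.

$1.20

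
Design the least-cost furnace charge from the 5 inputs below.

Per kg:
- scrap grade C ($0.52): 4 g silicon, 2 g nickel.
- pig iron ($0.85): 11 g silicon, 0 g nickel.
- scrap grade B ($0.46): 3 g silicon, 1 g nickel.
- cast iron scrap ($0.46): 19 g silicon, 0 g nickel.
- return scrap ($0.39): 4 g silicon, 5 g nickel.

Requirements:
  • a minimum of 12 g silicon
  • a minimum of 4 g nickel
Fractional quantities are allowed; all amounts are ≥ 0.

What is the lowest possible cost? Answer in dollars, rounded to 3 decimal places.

$0.525

Let x1 = kg of scrap grade C, x2 = kg of pig iron, x3 = kg of scrap grade B, x4 = kg of cast iron scrap, x5 = kg of return scrap.
Minimize 0.52x1 + 0.85x2 + 0.46x3 + 0.46x4 + 0.39x5 with:
  4x1 + 11x2 + 3x3 + 19x4 + 4x5 ≥ 12   (silicon)
  2x1 + 1x3 + 5x5 ≥ 4   (nickel)
  x1, x2, x3, x4, x5 ≥ 0.
The cheapest feasible vertex uses only cast iron scrap, return scrap; scrap grade C, pig iron, scrap grade B are not used. Binding constraints: silicon and nickel.
Solving gives x4 = 0.4632, x5 = 0.8.
Cost = 0.46·0.4632 + 0.39·0.8 = 0.52507.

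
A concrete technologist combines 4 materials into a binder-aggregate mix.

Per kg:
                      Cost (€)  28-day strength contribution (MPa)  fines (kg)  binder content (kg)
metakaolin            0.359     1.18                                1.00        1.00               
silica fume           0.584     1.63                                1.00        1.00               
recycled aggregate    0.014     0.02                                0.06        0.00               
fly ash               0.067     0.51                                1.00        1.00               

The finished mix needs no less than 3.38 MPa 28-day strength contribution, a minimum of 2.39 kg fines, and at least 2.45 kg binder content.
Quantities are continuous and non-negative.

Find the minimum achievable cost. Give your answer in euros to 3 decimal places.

€0.444

Set it up as a linear program. Let x1 = kg of metakaolin, x2 = kg of silica fume, x3 = kg of recycled aggregate, x4 = kg of fly ash.
min 0.359x1 + 0.584x2 + 0.014x3 + 0.067x4 with:
  1.18x1 + 1.63x2 + 0.02x3 + 0.51x4 ≥ 3.38   (28-day strength contribution)
  1x1 + 1x2 + 0.06x3 + 1x4 ≥ 2.39   (fines)
  1x1 + 1x2 + 1x4 ≥ 2.45   (binder content)
  x1, x2, x3, x4 ≥ 0.
The optimal basis is {fly ash}; metakaolin, silica fume, recycled aggregate drop out. The 28-day strength contribution requirement is met with equality.
Solving gives x4 = 6.627.
Cost = 0.067·6.627 = 0.44401.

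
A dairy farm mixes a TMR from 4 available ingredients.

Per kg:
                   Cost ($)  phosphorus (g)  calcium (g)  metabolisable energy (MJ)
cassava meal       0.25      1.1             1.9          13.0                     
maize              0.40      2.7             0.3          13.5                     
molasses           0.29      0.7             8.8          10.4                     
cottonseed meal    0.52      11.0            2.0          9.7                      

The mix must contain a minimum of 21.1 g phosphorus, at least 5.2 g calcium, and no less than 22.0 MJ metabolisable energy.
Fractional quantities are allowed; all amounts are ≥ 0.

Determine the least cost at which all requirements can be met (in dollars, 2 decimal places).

Let x1 = kg of cassava meal, x2 = kg of maize, x3 = kg of molasses, x4 = kg of cottonseed meal.
Minimize 0.25x1 + 0.4x2 + 0.29x3 + 0.52x4 s.t.:
  1.1x1 + 2.7x2 + 0.7x3 + 11x4 ≥ 21.1   (phosphorus)
  1.9x1 + 0.3x2 + 8.8x3 + 2x4 ≥ 5.2   (calcium)
  13x1 + 13.5x2 + 10.4x3 + 9.7x4 ≥ 22   (metabolisable energy)
  x1, x2, x3, x4 ≥ 0.
The minimum-cost mix takes nothing from maize — only cassava meal, molasses, cottonseed meal. The phosphorus, calcium, metabolisable energy requirements are met with equality.
That vertex is x1 = 0.1835, x3 = 0.1213, x4 = 1.892.
Objective = 0.25·0.1835 + 0.29·0.1213 + 0.52·1.892 = 1.0649.

$1.06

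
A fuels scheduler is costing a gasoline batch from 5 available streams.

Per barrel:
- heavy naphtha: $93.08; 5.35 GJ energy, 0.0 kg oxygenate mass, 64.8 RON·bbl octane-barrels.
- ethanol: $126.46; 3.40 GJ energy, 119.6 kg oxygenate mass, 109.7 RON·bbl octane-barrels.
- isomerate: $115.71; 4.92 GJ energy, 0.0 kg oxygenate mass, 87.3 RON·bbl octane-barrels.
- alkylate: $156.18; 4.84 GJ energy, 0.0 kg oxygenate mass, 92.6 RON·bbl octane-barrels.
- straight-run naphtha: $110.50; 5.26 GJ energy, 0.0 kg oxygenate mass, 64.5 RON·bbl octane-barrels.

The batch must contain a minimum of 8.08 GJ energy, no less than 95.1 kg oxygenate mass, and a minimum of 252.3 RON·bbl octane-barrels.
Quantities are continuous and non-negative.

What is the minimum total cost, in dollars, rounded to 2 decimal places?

$292.28

Set it up as a linear program. Let x1 = barrels of heavy naphtha, x2 = barrels of ethanol, x3 = barrels of isomerate, x4 = barrels of alkylate, x5 = barrels of straight-run naphtha.
Minimise 93.08x1 + 126.46x2 + 115.71x3 + 156.18x4 + 110.5x5 subject to:
  5.35x1 + 3.4x2 + 4.92x3 + 4.84x4 + 5.26x5 ≥ 8.08   (energy)
  119.6x2 ≥ 95.1   (oxygenate mass)
  64.8x1 + 109.7x2 + 87.3x3 + 92.6x4 + 64.5x5 ≥ 252.3   (octane-barrels)
  x1, x2, x3, x4, x5 ≥ 0.
The optimal basis is {heavy naphtha, ethanol}; isomerate, alkylate, straight-run naphtha drop out. The energy and octane-barrels requirements are met with equality.
That vertex is x1 = 0.077899, x2 = 2.2539.
Cost = 93.08·0.077899 + 126.46·2.2539 = 292.2790.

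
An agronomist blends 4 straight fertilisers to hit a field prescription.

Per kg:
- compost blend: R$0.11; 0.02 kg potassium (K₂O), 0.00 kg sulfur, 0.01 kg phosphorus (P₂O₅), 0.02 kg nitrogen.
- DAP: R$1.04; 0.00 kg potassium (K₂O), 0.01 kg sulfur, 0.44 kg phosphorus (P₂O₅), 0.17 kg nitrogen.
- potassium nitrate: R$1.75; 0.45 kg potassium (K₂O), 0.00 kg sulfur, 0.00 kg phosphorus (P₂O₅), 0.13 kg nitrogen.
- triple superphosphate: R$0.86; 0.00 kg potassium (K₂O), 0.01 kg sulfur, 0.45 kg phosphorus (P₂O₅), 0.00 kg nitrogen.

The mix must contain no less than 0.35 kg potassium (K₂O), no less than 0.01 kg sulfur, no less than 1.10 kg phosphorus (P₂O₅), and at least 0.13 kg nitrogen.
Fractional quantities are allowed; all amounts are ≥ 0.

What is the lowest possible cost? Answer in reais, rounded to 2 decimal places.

Let x1 = kg of compost blend, x2 = kg of DAP, x3 = kg of potassium nitrate, x4 = kg of triple superphosphate.
Minimise 0.11x1 + 1.04x2 + 1.75x3 + 0.86x4 subject to:
  0.02x1 + 0.45x3 ≥ 0.35   (potassium (K₂O))
  0.01x2 + 0.01x4 ≥ 0.01   (sulfur)
  0.01x1 + 0.44x2 + 0.45x4 ≥ 1.1   (phosphorus (P₂O₅))
  0.02x1 + 0.17x2 + 0.13x3 ≥ 0.13   (nitrogen)
  x1, x2, x3, x4 ≥ 0.
The minimum-cost mix takes nothing from DAP — only compost blend, potassium nitrate, triple superphosphate. There the potassium (K₂O), phosphorus (P₂O₅), nitrogen constraints are tight.
So compost blend = 2.031 kg, potassium nitrate = 0.6875 kg, triple superphosphate = 2.399 kg.
Objective = 0.11·2.031 + 1.75·0.6875 + 0.86·2.399 = 3.4897.

R$3.49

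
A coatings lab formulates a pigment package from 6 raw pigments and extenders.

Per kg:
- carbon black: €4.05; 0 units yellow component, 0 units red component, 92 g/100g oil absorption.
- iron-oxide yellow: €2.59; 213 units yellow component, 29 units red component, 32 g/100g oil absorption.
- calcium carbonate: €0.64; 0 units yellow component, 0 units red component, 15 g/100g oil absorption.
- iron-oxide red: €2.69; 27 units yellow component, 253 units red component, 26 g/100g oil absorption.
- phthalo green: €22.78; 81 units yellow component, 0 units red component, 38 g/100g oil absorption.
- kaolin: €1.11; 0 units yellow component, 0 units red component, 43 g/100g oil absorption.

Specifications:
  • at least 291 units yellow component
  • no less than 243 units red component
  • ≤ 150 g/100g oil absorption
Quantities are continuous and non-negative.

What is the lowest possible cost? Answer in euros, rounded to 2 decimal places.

€5.46

Let x1 = kg of carbon black, x2 = kg of iron-oxide yellow, x3 = kg of calcium carbonate, x4 = kg of iron-oxide red, x5 = kg of phthalo green, x6 = kg of kaolin.
Minimize 4.05x1 + 2.59x2 + 0.64x3 + 2.69x4 + 22.78x5 + 1.11x6 with:
  213x2 + 27x4 + 81x5 ≥ 291   (yellow component)
  29x2 + 253x4 ≥ 243   (red component)
  92x1 + 32x2 + 15x3 + 26x4 + 38x5 + 43x6 ≤ 150   (oil absorption)
  x1, x2, x3, x4, x5, x6 ≥ 0.
The cheapest feasible vertex uses only iron-oxide yellow, iron-oxide red; carbon black, calcium carbonate, phthalo green, kaolin are not used. There the yellow component and red component constraints are tight.
Optimal quantities: iron-oxide yellow = 1.2628 kg, iron-oxide red = 0.81573 kg.
Hence cost = 2.59·1.2628 + 2.69·0.81573 = €5.46497.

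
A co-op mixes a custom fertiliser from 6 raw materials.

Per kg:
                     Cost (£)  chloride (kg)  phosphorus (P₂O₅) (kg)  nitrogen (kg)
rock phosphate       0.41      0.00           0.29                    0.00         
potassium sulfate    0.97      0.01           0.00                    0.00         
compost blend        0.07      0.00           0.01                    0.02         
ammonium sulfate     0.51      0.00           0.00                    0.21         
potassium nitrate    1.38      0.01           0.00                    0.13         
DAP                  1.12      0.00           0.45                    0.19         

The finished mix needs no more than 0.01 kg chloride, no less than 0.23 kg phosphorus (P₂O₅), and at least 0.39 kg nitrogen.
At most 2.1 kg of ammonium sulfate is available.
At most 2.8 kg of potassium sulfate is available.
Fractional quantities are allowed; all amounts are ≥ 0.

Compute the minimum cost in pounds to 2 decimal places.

£1.27

Treat it as an LP. Let x1 = kg of rock phosphate, x2 = kg of potassium sulfate, x3 = kg of compost blend, x4 = kg of ammonium sulfate, x5 = kg of potassium nitrate, x6 = kg of DAP.
Minimise 0.41x1 + 0.97x2 + 0.07x3 + 0.51x4 + 1.38x5 + 1.12x6 subject to:
  0.01x2 + 0.01x5 ≤ 0.01   (chloride)
  0.29x1 + 0.01x3 + 0.45x6 ≥ 0.23   (phosphorus (P₂O₅))
  0.02x3 + 0.21x4 + 0.13x5 + 0.19x6 ≥ 0.39   (nitrogen)
  x4 ≤ 2.1
  x2 ≤ 2.8
  x1, x2, x3, x4, x5, x6 ≥ 0.
The optimal basis is {rock phosphate, ammonium sulfate}; potassium sulfate, compost blend, potassium nitrate, DAP drop out. Binding constraints: phosphorus (P₂O₅) and nitrogen.
Solving gives x1 = 0.7931, x4 = 1.857.
Objective = 0.41·0.7931 + 0.51·1.857 = 1.2722.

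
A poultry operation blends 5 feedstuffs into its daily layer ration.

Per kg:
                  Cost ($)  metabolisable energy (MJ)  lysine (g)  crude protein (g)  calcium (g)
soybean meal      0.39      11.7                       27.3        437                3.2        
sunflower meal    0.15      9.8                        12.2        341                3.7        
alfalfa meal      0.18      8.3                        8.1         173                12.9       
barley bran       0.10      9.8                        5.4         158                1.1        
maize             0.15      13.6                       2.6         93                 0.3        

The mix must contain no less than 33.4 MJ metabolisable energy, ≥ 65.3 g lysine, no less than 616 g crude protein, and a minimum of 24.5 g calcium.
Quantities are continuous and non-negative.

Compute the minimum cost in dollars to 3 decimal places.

Let x1 = kg of soybean meal, x2 = kg of sunflower meal, x3 = kg of alfalfa meal, x4 = kg of barley bran, x5 = kg of maize.
Minimise 0.39x1 + 0.15x2 + 0.18x3 + 0.1x4 + 0.15x5 s.t.:
  11.7x1 + 9.8x2 + 8.3x3 + 9.8x4 + 13.6x5 ≥ 33.4   (metabolisable energy)
  27.3x1 + 12.2x2 + 8.1x3 + 5.4x4 + 2.6x5 ≥ 65.3   (lysine)
  437x1 + 341x2 + 173x3 + 158x4 + 93x5 ≥ 616   (crude protein)
  3.2x1 + 3.7x2 + 12.9x3 + 1.1x4 + 0.3x5 ≥ 24.5   (calcium)
  x1, x2, x3, x4, x5 ≥ 0.
The minimum-cost mix takes nothing from soybean meal, barley bran, maize — only sunflower meal, alfalfa meal. Binding constraints: lysine and calcium.
Optimal quantities: sunflower meal = 5.054 kg, alfalfa meal = 0.4497 kg.
Objective = 0.15·5.054 + 0.18·0.4497 = 0.83905.

$0.839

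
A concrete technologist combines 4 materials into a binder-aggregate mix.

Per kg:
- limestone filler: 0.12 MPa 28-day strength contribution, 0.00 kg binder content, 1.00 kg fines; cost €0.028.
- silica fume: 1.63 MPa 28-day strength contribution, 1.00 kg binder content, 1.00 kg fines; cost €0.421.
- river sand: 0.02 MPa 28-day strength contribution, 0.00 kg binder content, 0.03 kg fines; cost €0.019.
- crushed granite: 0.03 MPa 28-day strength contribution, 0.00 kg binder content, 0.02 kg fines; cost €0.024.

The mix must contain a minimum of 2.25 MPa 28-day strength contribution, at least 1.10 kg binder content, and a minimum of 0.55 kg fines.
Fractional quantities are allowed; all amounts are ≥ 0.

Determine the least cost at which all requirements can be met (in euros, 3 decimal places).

€0.570

This is a linear program. Let x1 = kg of limestone filler, x2 = kg of silica fume, x3 = kg of river sand, x4 = kg of crushed granite.
min 0.028x1 + 0.421x2 + 0.019x3 + 0.024x4 with:
  0.12x1 + 1.63x2 + 0.02x3 + 0.03x4 ≥ 2.25   (28-day strength contribution)
  1x2 ≥ 1.1   (binder content)
  1x1 + 1x2 + 0.03x3 + 0.02x4 ≥ 0.55   (fines)
  x1, x2, x3, x4 ≥ 0.
The optimal basis is {limestone filler, silica fume}; river sand, crushed granite drop out. Binding constraints: 28-day strength contribution and binder content.
That vertex is x1 = 3.808, x2 = 1.1.
Objective = 0.028·3.808 + 0.421·1.1 = 0.56972.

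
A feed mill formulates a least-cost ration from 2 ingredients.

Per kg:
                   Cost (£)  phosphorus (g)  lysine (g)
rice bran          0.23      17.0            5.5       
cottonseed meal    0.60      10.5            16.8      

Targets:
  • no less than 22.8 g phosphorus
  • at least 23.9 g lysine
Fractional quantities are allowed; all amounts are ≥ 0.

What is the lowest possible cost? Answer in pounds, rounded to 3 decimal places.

Let x1 = kg of rice bran, x2 = kg of cottonseed meal.
Minimise 0.23x1 + 0.6x2 with:
  17x1 + 10.5x2 ≥ 22.8   (phosphorus)
  5.5x1 + 16.8x2 ≥ 23.9   (lysine)
  x1, x2 ≥ 0.
Both inputs are positive at the optimum. There the phosphorus and lysine constraints are tight.
Solving gives x1 = 0.5797, x2 = 1.233.
Cost = 0.23·0.5797 + 0.6·1.233 = 0.87313.

£0.873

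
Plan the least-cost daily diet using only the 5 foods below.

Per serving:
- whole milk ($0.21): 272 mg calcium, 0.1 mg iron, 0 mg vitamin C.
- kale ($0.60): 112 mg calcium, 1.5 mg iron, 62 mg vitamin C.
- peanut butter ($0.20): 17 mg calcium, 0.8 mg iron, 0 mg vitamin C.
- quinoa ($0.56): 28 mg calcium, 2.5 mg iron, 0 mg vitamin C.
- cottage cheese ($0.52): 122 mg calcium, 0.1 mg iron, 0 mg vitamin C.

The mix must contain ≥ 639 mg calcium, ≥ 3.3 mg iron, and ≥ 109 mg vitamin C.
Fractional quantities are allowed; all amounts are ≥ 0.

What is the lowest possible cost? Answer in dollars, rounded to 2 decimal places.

$1.50

Let x1 = servings of whole milk, x2 = servings of kale, x3 = servings of peanut butter, x4 = servings of quinoa, x5 = servings of cottage cheese.
Minimise 0.21x1 + 0.6x2 + 0.2x3 + 0.56x4 + 0.52x5 with:
  272x1 + 112x2 + 17x3 + 28x4 + 122x5 ≥ 639   (calcium)
  0.1x1 + 1.5x2 + 0.8x3 + 2.5x4 + 0.1x5 ≥ 3.3   (iron)
  62x2 ≥ 109   (vitamin C)
  x1, x2, x3, x4, x5 ≥ 0.
The cheapest feasible vertex uses only whole milk, kale, quinoa; peanut butter, cottage cheese are not used. The calcium, iron, vitamin C requirements are met with equality.
Optimal quantities: whole milk = 1.605 servings, kale = 1.758 servings, quinoa = 0.201 servings.
Total cost: 0.21·1.605 + 0.6·1.758 + 0.56·0.201 = 1.5044.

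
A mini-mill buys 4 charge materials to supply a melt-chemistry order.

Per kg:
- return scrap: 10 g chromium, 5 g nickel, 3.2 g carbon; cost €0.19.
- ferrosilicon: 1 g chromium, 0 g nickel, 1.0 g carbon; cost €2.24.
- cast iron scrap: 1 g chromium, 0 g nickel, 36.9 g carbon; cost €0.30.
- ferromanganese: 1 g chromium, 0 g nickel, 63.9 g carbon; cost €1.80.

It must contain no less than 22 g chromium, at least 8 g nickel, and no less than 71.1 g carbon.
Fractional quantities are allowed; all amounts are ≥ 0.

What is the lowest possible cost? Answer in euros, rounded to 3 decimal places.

Let x1 = kg of return scrap, x2 = kg of ferrosilicon, x3 = kg of cast iron scrap, x4 = kg of ferromanganese.
Minimize 0.19x1 + 2.24x2 + 0.3x3 + 1.8x4 s.t.:
  10x1 + 1x2 + 1x3 + 1x4 ≥ 22   (chromium)
  5x1 ≥ 8   (nickel)
  3.2x1 + 1x2 + 36.9x3 + 63.9x4 ≥ 71.1   (carbon)
  x1, x2, x3, x4 ≥ 0.
The minimum-cost mix takes nothing from ferrosilicon, ferromanganese — only return scrap, cast iron scrap. There the chromium and carbon constraints are tight.
Optimal quantities: return scrap = 2.025 kg, cast iron scrap = 1.751 kg.
Objective = 0.19·2.025 + 0.3·1.751 = 0.91005.

€0.910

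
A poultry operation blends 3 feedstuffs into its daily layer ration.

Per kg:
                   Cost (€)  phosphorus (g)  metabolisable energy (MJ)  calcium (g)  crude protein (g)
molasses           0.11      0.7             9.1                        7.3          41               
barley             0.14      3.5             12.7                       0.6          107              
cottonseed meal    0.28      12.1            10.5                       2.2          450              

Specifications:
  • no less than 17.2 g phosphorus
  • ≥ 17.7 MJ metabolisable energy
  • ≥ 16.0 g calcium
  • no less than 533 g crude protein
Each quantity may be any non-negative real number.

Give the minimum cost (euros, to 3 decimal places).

€0.566

This is a linear program. Let x1 = kg of molasses, x2 = kg of barley, x3 = kg of cottonseed meal.
Minimize 0.11x1 + 0.14x2 + 0.28x3 with:
  0.7x1 + 3.5x2 + 12.1x3 ≥ 17.2   (phosphorus)
  9.1x1 + 12.7x2 + 10.5x3 ≥ 17.7   (metabolisable energy)
  7.3x1 + 0.6x2 + 2.2x3 ≥ 16   (calcium)
  41x1 + 107x2 + 450x3 ≥ 533   (crude protein)
  x1, x2, x3 ≥ 0.
The optimal basis is {molasses, cottonseed meal}; barley drops out. Binding constraints: phosphorus and calcium.
Solving gives x1 = 1.795, x3 = 1.318.
Total cost: 0.11·1.795 + 0.28·1.318 = 0.56649.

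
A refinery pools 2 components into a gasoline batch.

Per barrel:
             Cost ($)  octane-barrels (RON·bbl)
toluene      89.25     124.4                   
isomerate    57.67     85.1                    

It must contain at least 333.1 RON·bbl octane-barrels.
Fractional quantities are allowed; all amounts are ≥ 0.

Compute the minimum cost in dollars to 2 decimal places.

$225.73

Set it up as a linear program. Let x1 = barrels of toluene, x2 = barrels of isomerate.
Minimize 89.25x1 + 57.67x2 s.t.:
  124.4x1 + 85.1x2 ≥ 333.1   (octane-barrels)
  x1, x2 ≥ 0.
The minimum-cost mix takes nothing from toluene — only isomerate. The octane-barrels requirement is met with equality.
Solving gives x2 = 3.9142.
Objective = 57.67·3.9142 = 225.7319.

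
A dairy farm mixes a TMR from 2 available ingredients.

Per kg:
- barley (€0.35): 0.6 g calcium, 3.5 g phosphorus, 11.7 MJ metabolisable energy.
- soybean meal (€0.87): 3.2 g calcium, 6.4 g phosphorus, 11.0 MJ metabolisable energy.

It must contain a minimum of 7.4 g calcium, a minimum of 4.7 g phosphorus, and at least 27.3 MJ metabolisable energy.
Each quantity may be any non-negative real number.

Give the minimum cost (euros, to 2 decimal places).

€2.05

This is a linear program. Let x1 = kg of barley, x2 = kg of soybean meal.
min 0.35x1 + 0.87x2 with:
  0.6x1 + 3.2x2 ≥ 7.4   (calcium)
  3.5x1 + 6.4x2 ≥ 4.7   (phosphorus)
  11.7x1 + 11x2 ≥ 27.3   (metabolisable energy)
  x1, x2 ≥ 0.
Both inputs are positive at the optimum. Binding constraints: calcium and metabolisable energy.
Solving gives x1 = 0.1933, x2 = 2.276.
Total cost: 0.35·0.1933 + 0.87·2.276 = 2.0478.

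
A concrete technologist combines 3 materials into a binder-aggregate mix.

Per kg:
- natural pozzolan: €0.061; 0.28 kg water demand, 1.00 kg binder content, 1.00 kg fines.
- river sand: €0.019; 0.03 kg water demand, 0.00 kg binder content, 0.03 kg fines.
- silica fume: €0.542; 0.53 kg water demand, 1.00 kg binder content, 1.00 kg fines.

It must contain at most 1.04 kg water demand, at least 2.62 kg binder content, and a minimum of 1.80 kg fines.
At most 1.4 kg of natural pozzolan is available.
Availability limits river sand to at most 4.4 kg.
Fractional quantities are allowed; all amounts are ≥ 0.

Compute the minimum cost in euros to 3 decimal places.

€0.747

This is a linear program. Let x1 = kg of natural pozzolan, x2 = kg of river sand, x3 = kg of silica fume.
Minimize 0.061x1 + 0.019x2 + 0.542x3 subject to:
  0.28x1 + 0.03x2 + 0.53x3 ≤ 1.04   (water demand)
  1x1 + 1x3 ≥ 2.62   (binder content)
  1x1 + 0.03x2 + 1x3 ≥ 1.8   (fines)
  x1 ≤ 1.4
  x2 ≤ 4.4
  x1, x2, x3 ≥ 0.
The cheapest feasible vertex uses only natural pozzolan, silica fume; river sand is not used. Binding constraints: binder content and the natural pozzolan cap.
Solving gives x1 = 1.4, x3 = 1.22.
Hence cost = 0.061·1.4 + 0.542·1.22 = €0.74664.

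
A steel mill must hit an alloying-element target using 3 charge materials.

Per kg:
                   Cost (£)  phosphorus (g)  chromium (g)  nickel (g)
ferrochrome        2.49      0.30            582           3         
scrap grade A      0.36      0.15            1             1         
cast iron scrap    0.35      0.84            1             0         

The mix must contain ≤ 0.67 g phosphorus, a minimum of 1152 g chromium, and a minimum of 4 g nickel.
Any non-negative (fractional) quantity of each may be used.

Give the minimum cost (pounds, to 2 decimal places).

£4.93

Treat it as an LP. Let x1 = kg of ferrochrome, x2 = kg of scrap grade A, x3 = kg of cast iron scrap.
Minimise 2.49x1 + 0.36x2 + 0.35x3 subject to:
  0.3x1 + 0.15x2 + 0.84x3 ≤ 0.67   (phosphorus)
  582x1 + 1x2 + 1x3 ≥ 1152   (chromium)
  3x1 + 1x2 ≥ 4   (nickel)
  x1, x2, x3 ≥ 0.
The cheapest feasible vertex uses only ferrochrome; scrap grade A, cast iron scrap are not used. There the chromium constraint is tight.
Solving gives x1 = 1.979.
Cost = 2.49·1.979 = 4.9277.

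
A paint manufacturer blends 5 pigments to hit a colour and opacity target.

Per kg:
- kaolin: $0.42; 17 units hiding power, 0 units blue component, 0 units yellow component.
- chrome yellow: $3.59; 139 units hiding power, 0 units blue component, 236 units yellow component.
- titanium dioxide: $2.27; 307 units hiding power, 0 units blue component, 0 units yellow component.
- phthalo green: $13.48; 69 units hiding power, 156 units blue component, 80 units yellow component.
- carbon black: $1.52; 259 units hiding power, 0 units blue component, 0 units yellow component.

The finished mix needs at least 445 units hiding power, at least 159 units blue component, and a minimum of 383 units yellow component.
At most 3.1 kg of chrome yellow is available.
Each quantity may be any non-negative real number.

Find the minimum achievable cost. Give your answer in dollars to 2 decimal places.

$19.48

Set it up as a linear program. Let x1 = kg of kaolin, x2 = kg of chrome yellow, x3 = kg of titanium dioxide, x4 = kg of phthalo green, x5 = kg of carbon black.
min 0.42x1 + 3.59x2 + 2.27x3 + 13.48x4 + 1.52x5 subject to:
  17x1 + 139x2 + 307x3 + 69x4 + 259x5 ≥ 445   (hiding power)
  156x4 ≥ 159   (blue component)
  236x2 + 80x4 ≥ 383   (yellow component)
  x2 ≤ 3.1
  x1, x2, x3, x4, x5 ≥ 0.
The optimal basis is {chrome yellow, phthalo green, carbon black}; kaolin, titanium dioxide drop out. The hiding power, blue component, yellow component requirements are met with equality.
That vertex is x2 = 1.277, x4 = 1.019, x5 = 0.7611.
Objective = 3.59·1.277 + 13.48·1.019 + 1.52·0.7611 = 19.4774.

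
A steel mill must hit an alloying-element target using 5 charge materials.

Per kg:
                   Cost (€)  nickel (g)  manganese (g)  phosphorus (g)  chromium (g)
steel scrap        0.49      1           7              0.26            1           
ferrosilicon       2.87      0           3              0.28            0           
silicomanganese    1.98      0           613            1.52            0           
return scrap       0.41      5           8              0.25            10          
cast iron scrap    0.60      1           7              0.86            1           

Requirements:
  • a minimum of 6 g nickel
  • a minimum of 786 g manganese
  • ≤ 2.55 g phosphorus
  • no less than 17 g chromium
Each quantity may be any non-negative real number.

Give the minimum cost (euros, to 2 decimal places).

Treat it as an LP. Let x1 = kg of steel scrap, x2 = kg of ferrosilicon, x3 = kg of silicomanganese, x4 = kg of return scrap, x5 = kg of cast iron scrap.
Minimize 0.49x1 + 2.87x2 + 1.98x3 + 0.41x4 + 0.6x5 with:
  1x1 + 5x4 + 1x5 ≥ 6   (nickel)
  7x1 + 3x2 + 613x3 + 8x4 + 7x5 ≥ 786   (manganese)
  0.26x1 + 0.28x2 + 1.52x3 + 0.25x4 + 0.86x5 ≤ 2.55   (phosphorus)
  1x1 + 10x4 + 1x5 ≥ 17   (chromium)
  x1, x2, x3, x4, x5 ≥ 0.
The optimal basis is {silicomanganese, return scrap}; steel scrap, ferrosilicon, cast iron scrap drop out. Binding constraints: manganese and chromium.
Solving gives x3 = 1.26, x4 = 1.7.
Objective = 1.98·1.26 + 0.41·1.7 = 3.1918.

€3.19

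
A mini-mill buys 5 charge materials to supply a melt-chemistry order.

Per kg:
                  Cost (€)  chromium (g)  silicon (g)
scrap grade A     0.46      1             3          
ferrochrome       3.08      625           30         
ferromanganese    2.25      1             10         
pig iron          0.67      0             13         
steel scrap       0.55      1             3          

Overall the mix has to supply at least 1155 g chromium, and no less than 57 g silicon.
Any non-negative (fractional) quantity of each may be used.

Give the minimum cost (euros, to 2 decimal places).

€5.77

Set it up as a linear program. Let x1 = kg of scrap grade A, x2 = kg of ferrochrome, x3 = kg of ferromanganese, x4 = kg of pig iron, x5 = kg of steel scrap.
Minimize 0.46x1 + 3.08x2 + 2.25x3 + 0.67x4 + 0.55x5 s.t.:
  1x1 + 625x2 + 1x3 + 1x5 ≥ 1155   (chromium)
  3x1 + 30x2 + 10x3 + 13x4 + 3x5 ≥ 57   (silicon)
  x1, x2, x3, x4, x5 ≥ 0.
At the optimum only ferrochrome, pig iron are positive (scrap grade A, ferromanganese, steel scrap = 0). There the chromium and silicon constraints are tight.
So ferrochrome = 1.848 kg, pig iron = 0.12 kg.
Cost = 3.08·1.848 + 0.67·0.12 = 5.7722.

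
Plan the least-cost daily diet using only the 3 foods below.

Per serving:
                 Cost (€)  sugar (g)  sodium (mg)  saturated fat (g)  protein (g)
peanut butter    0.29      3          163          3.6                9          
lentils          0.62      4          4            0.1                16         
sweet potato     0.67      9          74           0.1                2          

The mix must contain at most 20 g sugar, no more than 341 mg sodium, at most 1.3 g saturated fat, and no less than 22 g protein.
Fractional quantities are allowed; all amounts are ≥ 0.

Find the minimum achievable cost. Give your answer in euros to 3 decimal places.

€0.833

Let x1 = servings of peanut butter, x2 = servings of lentils, x3 = servings of sweet potato.
min 0.29x1 + 0.62x2 + 0.67x3 with:
  3x1 + 4x2 + 9x3 ≤ 20   (sugar)
  163x1 + 4x2 + 74x3 ≤ 341   (sodium)
  3.6x1 + 0.1x2 + 0.1x3 ≤ 1.3   (saturated fat)
  9x1 + 16x2 + 2x3 ≥ 22   (protein)
  x1, x2, x3 ≥ 0.
At the optimum only peanut butter, lentils are positive (sweet potato = 0). The saturated fat and protein requirements are met with equality.
That vertex is x1 = 0.328, x2 = 1.19.
Cost = 0.29·0.328 + 0.62·1.19 = 0.83292.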